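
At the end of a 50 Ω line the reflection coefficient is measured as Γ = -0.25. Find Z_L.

Z_L = Z_0·(1 + Γ)/(1 − Γ) = 50·(0.75)/(1.25)

Z_L ≈ 30 Ω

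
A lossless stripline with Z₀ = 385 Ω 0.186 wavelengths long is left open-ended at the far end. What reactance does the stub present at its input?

X_in ≈ -164 Ω (capacitive)

βl = 2π × 0.186 = 67°
tan(βl) = 2.35
For an open-ended stub, Z_in = −jZ_0·cot(βl) = −jZ_0/tan(βl)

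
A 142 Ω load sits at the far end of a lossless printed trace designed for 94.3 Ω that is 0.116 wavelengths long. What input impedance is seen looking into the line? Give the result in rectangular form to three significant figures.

βl = 2π × 0.116 = 41.8°
tan(βl) = tan(41.8°) = 0.893
Z_in = Z_0·(Z_L + jZ_0·tanβl)/(Z_0 + jZ_L·tanβl)
     = 94.3·(142 + j84.2)/(94.3 + j127)

Z_in ≈ 90.9 − j38 Ω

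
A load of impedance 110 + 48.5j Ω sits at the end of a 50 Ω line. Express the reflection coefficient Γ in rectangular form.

Γ ≈ 0.428 + j0.174

Γ = (Z_L − Z_0)/(Z_L + Z_0) = (60 + j48.5)/(160 + j48.5)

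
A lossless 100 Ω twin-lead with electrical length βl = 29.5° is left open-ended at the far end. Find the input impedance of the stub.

Z_in ≈ −j177 Ω

tan(βl) = 0.566
For an open-ended stub, Z_in = −jZ_0·cot(βl) = −jZ_0/tan(βl)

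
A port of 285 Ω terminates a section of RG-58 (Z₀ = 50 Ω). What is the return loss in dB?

RL ≈ 3.08 dB

Γ = (285 − 50)/(285 + 50) = 0.701
RL = −20·log₁₀|Γ| = −20·log₁₀(0.701)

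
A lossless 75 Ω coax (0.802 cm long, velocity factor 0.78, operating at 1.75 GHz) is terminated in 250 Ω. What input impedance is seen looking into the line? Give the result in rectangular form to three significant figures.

Z_in ≈ 106 − j110 Ω

λ = v/f = 0.78·c / 1.75 GHz = 0.134 m
βl = 2π·l/λ = 2π × 0.06 = 21.6°
tan(βl) = tan(21.6°) = 0.396
Z_in = Z_0·(Z_L + jZ_0·tanβl)/(Z_0 + jZ_L·tanβl)
     = 75·(250 + j29.7)/(75 + j98.9)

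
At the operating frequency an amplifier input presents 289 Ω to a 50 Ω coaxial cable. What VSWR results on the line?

VSWR ≈ 5.78

For a purely resistive load, VSWR = R_L/Z_0 or Z_0/R_L (whichever > 1) = 289/50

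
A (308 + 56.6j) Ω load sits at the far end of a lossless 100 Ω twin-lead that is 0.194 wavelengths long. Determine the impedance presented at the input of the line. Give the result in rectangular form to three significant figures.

βl = 2π × 0.194 = 69.8°
tan(βl) = tan(69.8°) = 2.72
Z_in = Z_0·(Z_L + jZ_0·tanβl)/(Z_0 + jZ_L·tanβl)
     = 100·(308 + j329)/(-54.2 + j839)

Z_in ≈ 36.7 − j39.1 Ω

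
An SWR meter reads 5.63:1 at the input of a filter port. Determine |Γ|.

|Γ| = (S − 1)/(S + 1) = (5.63 − 1)/(5.63 + 1) = 4.63/6.63

|Γ| ≈ 0.698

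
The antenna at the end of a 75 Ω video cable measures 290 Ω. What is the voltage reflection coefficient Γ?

Γ = 0.589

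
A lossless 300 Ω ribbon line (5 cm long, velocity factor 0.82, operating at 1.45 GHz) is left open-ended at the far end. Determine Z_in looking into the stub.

Z_in ≈ +j86.6 Ω

λ = v/f = 0.82·c / 1.45 GHz = 0.17 m
βl = 2π·l/λ = 2π × 0.295 = 106°
tan(βl) = -3.47
For an open-ended stub, Z_in = −jZ_0·cot(βl) = −jZ_0/tan(βl)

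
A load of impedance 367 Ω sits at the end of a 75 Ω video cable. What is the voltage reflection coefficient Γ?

Γ = (Z_L − Z_0)/(Z_L + Z_0) = (367 − 75)/(367 + 75) = 292/442

Γ = 0.661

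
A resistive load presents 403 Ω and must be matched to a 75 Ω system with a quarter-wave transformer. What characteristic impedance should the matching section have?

Z_qwt = √(Z_0·R_L) = √(75 × 403) = √30220

Z_qwt ≈ 174 Ω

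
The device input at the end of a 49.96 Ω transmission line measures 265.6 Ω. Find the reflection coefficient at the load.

Γ = 0.683

Γ = (Z_L − Z_0)/(Z_L + Z_0) = (265.6 − 49.96)/(265.6 + 49.96) = 215.6/315.6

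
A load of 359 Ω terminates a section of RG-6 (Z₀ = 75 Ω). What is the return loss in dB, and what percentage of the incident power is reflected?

Γ = (359 − 75)/(359 + 75) = 0.654
RL = −20·log₁₀(0.654) = 3.68 dB
P_refl/P_inc = |Γ|² = 0.428

RL ≈ 3.68 dB; 42.8% of incident power reflected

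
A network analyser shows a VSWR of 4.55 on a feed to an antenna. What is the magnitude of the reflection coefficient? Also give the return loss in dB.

|Γ| = (S − 1)/(S + 1) = (4.55 − 1)/(4.55 + 1) = 3.55/5.55
RL = −20·log₁₀|Γ| = −20·log₁₀(0.64)

|Γ| ≈ 0.64; return loss ≈ 3.88 dB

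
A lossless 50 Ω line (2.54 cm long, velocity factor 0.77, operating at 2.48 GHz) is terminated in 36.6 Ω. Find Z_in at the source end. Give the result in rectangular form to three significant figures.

Z_in ≈ 67.1 − j5.99 Ω

λ = v/f = 0.77·c / 2.48 GHz = 0.0931 m
βl = 2π·l/λ = 2π × 0.273 = 98.2°
tan(βl) = tan(98.2°) = -6.97
Z_in = Z_0·(Z_L + jZ_0·tanβl)/(Z_0 + jZ_L·tanβl)
     = 50·(36.6 − j348)/(50 − j255)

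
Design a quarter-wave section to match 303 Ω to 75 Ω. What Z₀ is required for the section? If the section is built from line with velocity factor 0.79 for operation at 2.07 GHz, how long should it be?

Z_qwt ≈ 151 Ω; length ≈ 2.86 cm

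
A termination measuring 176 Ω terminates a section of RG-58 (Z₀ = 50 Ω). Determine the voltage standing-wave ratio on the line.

Γ = (176 − 50)/(176 + 50) = 0.558
VSWR = (1 + 0.558)/(1 − 0.558)

VSWR ≈ 3.52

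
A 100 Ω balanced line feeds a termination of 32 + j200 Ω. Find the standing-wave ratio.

VSWR ≈ 15.9

Γ = (Z_L − Z_0)/(Z_L + Z_0) = (-68 + j200)/(132 + j200)
|Γ| = 211/240 = 0.882
VSWR = (1 + |Γ|)/(1 − |Γ|) = 1.88/0.118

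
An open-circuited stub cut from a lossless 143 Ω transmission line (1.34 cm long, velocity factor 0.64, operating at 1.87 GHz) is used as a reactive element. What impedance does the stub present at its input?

Z_in ≈ −j133 Ω

λ = v/f = 0.64·c / 1.87 GHz = 0.103 m
βl = 2π·l/λ = 2π × 0.131 = 47°
tan(βl) = 1.07
For an open-circuited stub, Z_in = −jZ_0·cot(βl) = −jZ_0/tan(βl)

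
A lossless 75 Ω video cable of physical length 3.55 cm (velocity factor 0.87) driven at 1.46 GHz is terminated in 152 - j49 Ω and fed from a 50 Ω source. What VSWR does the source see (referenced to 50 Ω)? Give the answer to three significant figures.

VSWR ≈ 1.59

λ = v/f = 0.87·c / 1.46 GHz = 0.179 m
βl = 2π·l/λ = 2π × 0.199 = 71.5°
tan(βl) = 2.99
Z_in = Z_0·(Z_L + jZ_0·tanβl)/(Z_0 + jZ_L·tanβl) = 33.3 − j8.9 Ω
Γ_s = (Z_in − Z_s)/(Z_in + Z_s) = (-16.7 − j8.9)/(83.3 − j8.9), |Γ_s| = 0.227
VSWR = (1 + |Γ_s|)/(1 − |Γ_s|)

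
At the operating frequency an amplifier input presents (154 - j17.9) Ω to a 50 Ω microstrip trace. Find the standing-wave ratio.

VSWR ≈ 3.13

Γ = (Z_L − Z_0)/(Z_L + Z_0) = (104 − j17.9)/(204 − j17.9)
|Γ| = 106/205 = 0.515
VSWR = (1 + |Γ|)/(1 − |Γ|) = 1.52/0.485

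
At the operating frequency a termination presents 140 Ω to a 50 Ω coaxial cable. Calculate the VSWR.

VSWR ≈ 2.8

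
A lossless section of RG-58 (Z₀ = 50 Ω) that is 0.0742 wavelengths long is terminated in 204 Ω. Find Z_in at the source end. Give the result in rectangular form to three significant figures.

Z_in ≈ 49 − j75.5 Ω

βl = 2π × 0.0742 = 26.7°
tan(βl) = tan(26.7°) = 0.503
Z_in = Z_0·(Z_L + jZ_0·tanβl)/(Z_0 + jZ_L·tanβl)
     = 50·(204 + j25.2)/(50 + j103)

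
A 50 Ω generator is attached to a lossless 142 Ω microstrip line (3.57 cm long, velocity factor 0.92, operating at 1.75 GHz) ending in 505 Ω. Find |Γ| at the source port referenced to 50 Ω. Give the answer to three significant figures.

λ = v/f = 0.92·c / 1.75 GHz = 0.158 m
βl = 2π·l/λ = 2π × 0.226 = 81.5°
tan(βl) = 6.68
Z_in = Z_0·(Z_L + jZ_0·tanβl)/(Z_0 + jZ_L·tanβl) = 40.8 − j19.5 Ω
Γ_s = (Z_in − Z_s)/(Z_in + Z_s) = (-9.25 − j19.5)/(90.8 − j19.5), |Γ_s| = 0.233

|Γ| ≈ 0.233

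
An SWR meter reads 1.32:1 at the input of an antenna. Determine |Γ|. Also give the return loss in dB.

|Γ| ≈ 0.138; return loss ≈ 17.2 dB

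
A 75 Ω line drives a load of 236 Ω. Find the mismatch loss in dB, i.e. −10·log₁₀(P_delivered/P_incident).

Γ = (236 − 75)/(236 + 75) = 0.518
|Γ|² = 0.268, so P_del/P_inc = 1 − |Γ|² = 0.732
ML = −10·log₁₀(1 − |Γ|²)

mismatch loss ≈ 1.35 dB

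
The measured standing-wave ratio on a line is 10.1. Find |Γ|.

|Γ| = (S − 1)/(S + 1) = (10.1 − 1)/(10.1 + 1) = 9.1/11.1

|Γ| ≈ 0.82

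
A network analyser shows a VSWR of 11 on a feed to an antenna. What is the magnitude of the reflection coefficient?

|Γ| = (S − 1)/(S + 1) = (11 − 1)/(11 + 1) = 10/12

|Γ| ≈ 0.833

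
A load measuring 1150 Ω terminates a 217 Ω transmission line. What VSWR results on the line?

Γ = (1150 − 217)/(1150 + 217) = 0.683
VSWR = (1 + 0.683)/(1 − 0.683)

VSWR ≈ 5.3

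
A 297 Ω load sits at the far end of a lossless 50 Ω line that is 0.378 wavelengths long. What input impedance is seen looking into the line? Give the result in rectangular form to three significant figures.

βl = 2π × 0.378 = 136°
tan(βl) = tan(136°) = -0.963
Z_in = Z_0·(Z_L + jZ_0·tanβl)/(Z_0 + jZ_L·tanβl)
     = 50·(297 − j48.1)/(50 − j286)

Z_in ≈ 17 + j49 Ω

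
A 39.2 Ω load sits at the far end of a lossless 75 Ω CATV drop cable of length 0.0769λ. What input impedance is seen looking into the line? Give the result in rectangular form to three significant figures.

Z_in ≈ 46.5 + j26.6 Ω

βl = 2π × 0.0769 = 27.7°
tan(βl) = tan(27.7°) = 0.525
Z_in = Z_0·(Z_L + jZ_0·tanβl)/(Z_0 + jZ_L·tanβl)
     = 75·(39.2 + j39.3)/(75 + j20.6)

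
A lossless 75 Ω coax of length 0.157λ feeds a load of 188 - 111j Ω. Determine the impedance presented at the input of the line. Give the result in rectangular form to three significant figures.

Z_in ≈ 24.9 − j28.4 Ω

βl = 2π × 0.157 = 56.5°
tan(βl) = tan(56.5°) = 1.51
Z_in = Z_0·(Z_L + jZ_0·tanβl)/(Z_0 + jZ_L·tanβl)
     = 75·(188 + j2.4)/(243 + j284)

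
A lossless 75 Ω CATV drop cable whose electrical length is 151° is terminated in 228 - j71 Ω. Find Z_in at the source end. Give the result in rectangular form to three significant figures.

Z_in ≈ 97.2 + j108 Ω

tan(βl) = tan(151°) = -0.554
Z_in = Z_0·(Z_L + jZ_0·tanβl)/(Z_0 + jZ_L·tanβl)
     = 75·(228 − j113)/(35.6 − j126)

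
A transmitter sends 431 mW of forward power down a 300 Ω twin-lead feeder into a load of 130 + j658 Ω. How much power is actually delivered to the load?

|Γ| = |(-170 + j658)/(430 + j658)| = 0.865
|Γ|² = 0.748
P_refl = |Γ|²·P_inc = 322 mW, P_del = (1 − |Γ|²)·P_inc = 109 mW

P_delivered ≈ 109 mW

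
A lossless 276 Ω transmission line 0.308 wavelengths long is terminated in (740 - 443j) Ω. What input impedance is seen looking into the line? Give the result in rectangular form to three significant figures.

Z_in ≈ 97.6 + j150 Ω

βl = 2π × 0.308 = 111°
tan(βl) = tan(111°) = -2.62
Z_in = Z_0·(Z_L + jZ_0·tanβl)/(Z_0 + jZ_L·tanβl)
     = 276·(740 − j1170)/(-885 − j1940)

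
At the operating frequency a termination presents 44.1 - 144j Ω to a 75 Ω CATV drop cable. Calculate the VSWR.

VSWR ≈ 8.44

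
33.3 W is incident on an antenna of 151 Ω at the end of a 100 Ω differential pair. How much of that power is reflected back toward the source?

P_reflected ≈ 1.37 W

Γ = (151 − 100)/(151 + 100) = 0.203
|Γ|² = 0.0413
P_refl = |Γ|²·P_inc = 1.37 W, P_del = (1 − |Γ|²)·P_inc = 31.9 W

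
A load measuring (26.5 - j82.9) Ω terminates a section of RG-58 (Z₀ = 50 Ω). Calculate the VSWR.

Γ = (Z_L − Z_0)/(Z_L + Z_0) = (-23.5 − j82.9)/(76.5 − j82.9)
|Γ| = 86.2/113 = 0.764
VSWR = (1 + |Γ|)/(1 − |Γ|) = 1.76/0.236

VSWR ≈ 7.47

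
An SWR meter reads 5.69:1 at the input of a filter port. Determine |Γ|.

|Γ| = (S − 1)/(S + 1) = (5.69 − 1)/(5.69 + 1) = 4.69/6.69

|Γ| ≈ 0.701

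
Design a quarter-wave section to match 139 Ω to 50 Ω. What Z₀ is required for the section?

Z_qwt = √(Z_0·R_L) = √(50 × 139) = √6950

Z_qwt ≈ 83.4 Ω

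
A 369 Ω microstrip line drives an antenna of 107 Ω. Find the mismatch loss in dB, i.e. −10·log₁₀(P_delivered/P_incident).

mismatch loss ≈ 1.57 dB

Γ = (107 − 369)/(107 + 369) = -0.55
|Γ|² = 0.303, so P_del/P_inc = 1 − |Γ|² = 0.697
ML = −10·log₁₀(1 − |Γ|²)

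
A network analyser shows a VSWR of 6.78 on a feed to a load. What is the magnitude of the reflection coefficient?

|Γ| ≈ 0.743

|Γ| = (S − 1)/(S + 1) = (6.78 − 1)/(6.78 + 1) = 5.78/7.78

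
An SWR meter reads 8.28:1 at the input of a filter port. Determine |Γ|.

|Γ| ≈ 0.784

|Γ| = (S − 1)/(S + 1) = (8.28 − 1)/(8.28 + 1) = 7.28/9.28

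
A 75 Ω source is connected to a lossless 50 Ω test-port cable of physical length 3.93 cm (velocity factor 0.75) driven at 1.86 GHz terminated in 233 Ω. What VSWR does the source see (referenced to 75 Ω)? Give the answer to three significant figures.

VSWR ≈ 6.21

λ = v/f = 0.75·c / 1.86 GHz = 0.121 m
βl = 2π·l/λ = 2π × 0.325 = 117°
tan(βl) = -1.97
Z_in = Z_0·(Z_L + jZ_0·tanβl)/(Z_0 + jZ_L·tanβl) = 13.3 + j24 Ω
Γ_s = (Z_in − Z_s)/(Z_in + Z_s) = (-61.7 + j24)/(88.3 + j24), |Γ_s| = 0.723
VSWR = (1 + |Γ_s|)/(1 − |Γ_s|)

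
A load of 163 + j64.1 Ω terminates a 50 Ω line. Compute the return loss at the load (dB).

Γ = (113 + j64.1)/(213 + j64.1), |Γ| = 0.584
RL = −20·log₁₀|Γ| = −20·log₁₀(0.584)

RL ≈ 4.67 dB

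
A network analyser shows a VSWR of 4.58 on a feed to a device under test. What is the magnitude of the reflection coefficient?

|Γ| = (S − 1)/(S + 1) = (4.58 − 1)/(4.58 + 1) = 3.58/5.58

|Γ| ≈ 0.642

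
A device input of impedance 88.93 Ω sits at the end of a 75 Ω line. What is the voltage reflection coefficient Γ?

Γ = 0.085

Γ = (Z_L − Z_0)/(Z_L + Z_0) = (88.93 − 75)/(88.93 + 75) = 13.93/163.9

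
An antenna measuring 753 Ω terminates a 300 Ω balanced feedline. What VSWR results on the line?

Γ = (753 − 300)/(753 + 300) = 0.43
VSWR = (1 + 0.43)/(1 − 0.43)

VSWR ≈ 2.51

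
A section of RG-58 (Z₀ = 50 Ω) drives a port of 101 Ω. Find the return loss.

RL ≈ 9.43 dB

Γ = (101 − 50)/(101 + 50) = 0.338
RL = −20·log₁₀|Γ| = −20·log₁₀(0.338)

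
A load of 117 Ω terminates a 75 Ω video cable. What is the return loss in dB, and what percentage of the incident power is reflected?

RL ≈ 13.2 dB; 4.79% of incident power reflected

Γ = (117 − 75)/(117 + 75) = 0.219
RL = −20·log₁₀(0.219) = 13.2 dB
P_refl/P_inc = |Γ|² = 0.0479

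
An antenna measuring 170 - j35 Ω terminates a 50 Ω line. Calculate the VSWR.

VSWR ≈ 3.56

Γ = (Z_L − Z_0)/(Z_L + Z_0) = (120 − j35)/(220 − j35)
|Γ| = 125/223 = 0.561
VSWR = (1 + |Γ|)/(1 − |Γ|) = 1.56/0.439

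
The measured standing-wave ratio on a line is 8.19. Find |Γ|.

|Γ| = (S − 1)/(S + 1) = (8.19 − 1)/(8.19 + 1) = 7.19/9.19

|Γ| ≈ 0.782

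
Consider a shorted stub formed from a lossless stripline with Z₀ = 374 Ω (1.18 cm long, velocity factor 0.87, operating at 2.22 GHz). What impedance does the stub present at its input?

Z_in ≈ +j273 Ω

λ = v/f = 0.87·c / 2.22 GHz = 0.118 m
βl = 2π·l/λ = 2π × 0.1 = 36.1°
tan(βl) = 0.73
For a shorted stub, Z_in = jZ_0·tan(βl)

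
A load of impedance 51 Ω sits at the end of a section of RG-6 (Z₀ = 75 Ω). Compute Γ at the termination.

Γ = -0.19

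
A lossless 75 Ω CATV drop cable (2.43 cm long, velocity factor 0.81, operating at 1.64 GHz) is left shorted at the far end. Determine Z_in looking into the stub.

λ = v/f = 0.81·c / 1.64 GHz = 0.148 m
βl = 2π·l/λ = 2π × 0.164 = 59°
tan(βl) = 1.67
For a shorted stub, Z_in = jZ_0·tan(βl)

Z_in ≈ +j125 Ω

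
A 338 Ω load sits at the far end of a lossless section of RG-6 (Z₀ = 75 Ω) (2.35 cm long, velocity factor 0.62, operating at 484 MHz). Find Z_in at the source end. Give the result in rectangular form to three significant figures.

Z_in ≈ 91 − j136 Ω

λ = v/f = 0.62·c / 484 MHz = 0.384 m
βl = 2π·l/λ = 2π × 0.0612 = 22°
tan(βl) = tan(22°) = 0.404
Z_in = Z_0·(Z_L + jZ_0·tanβl)/(Z_0 + jZ_L·tanβl)
     = 75·(338 + j30.3)/(75 + j137)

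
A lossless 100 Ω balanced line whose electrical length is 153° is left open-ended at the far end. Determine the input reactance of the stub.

tan(βl) = -0.51
For an open-ended stub, Z_in = −jZ_0·cot(βl) = −jZ_0/tan(βl)

X_in ≈ 196 Ω (inductive)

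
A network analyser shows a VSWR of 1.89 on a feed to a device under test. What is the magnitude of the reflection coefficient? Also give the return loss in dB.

|Γ| = (S − 1)/(S + 1) = (1.89 − 1)/(1.89 + 1) = 0.89/2.89
RL = −20·log₁₀|Γ| = −20·log₁₀(0.308)

|Γ| ≈ 0.308; return loss ≈ 10.2 dB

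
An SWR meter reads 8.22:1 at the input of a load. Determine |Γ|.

|Γ| ≈ 0.783

|Γ| = (S − 1)/(S + 1) = (8.22 − 1)/(8.22 + 1) = 7.22/9.22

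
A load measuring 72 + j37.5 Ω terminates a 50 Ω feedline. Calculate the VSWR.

Γ = (Z_L − Z_0)/(Z_L + Z_0) = (22 + j37.5)/(122 + j37.5)
|Γ| = 43.5/128 = 0.341
VSWR = (1 + |Γ|)/(1 − |Γ|) = 1.34/0.659

VSWR ≈ 2.03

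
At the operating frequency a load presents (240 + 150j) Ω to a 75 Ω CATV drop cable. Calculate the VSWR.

VSWR ≈ 4.54

Γ = (Z_L − Z_0)/(Z_L + Z_0) = (165 + j150)/(315 + j150)
|Γ| = 223/349 = 0.639
VSWR = (1 + |Γ|)/(1 − |Γ|) = 1.64/0.361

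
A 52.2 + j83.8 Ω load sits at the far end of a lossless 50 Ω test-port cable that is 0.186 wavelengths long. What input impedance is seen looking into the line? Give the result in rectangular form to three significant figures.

βl = 2π × 0.186 = 67°
tan(βl) = tan(67°) = 2.35
Z_in = Z_0·(Z_L + jZ_0·tanβl)/(Z_0 + jZ_L·tanβl)
     = 50·(52.2 + j201)/(-147 + j123)

Z_in ≈ 23.2 − j49.1 Ω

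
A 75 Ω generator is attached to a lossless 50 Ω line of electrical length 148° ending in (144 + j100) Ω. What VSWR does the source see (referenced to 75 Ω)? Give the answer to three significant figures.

VSWR ≈ 4.59

tan(βl) = -0.625
Z_in = Z_0·(Z_L + jZ_0·tanβl)/(Z_0 + jZ_L·tanβl) = 24.1 + j49.9 Ω
Γ_s = (Z_in − Z_s)/(Z_in + Z_s) = (-50.9 + j49.9)/(99.1 + j49.9), |Γ_s| = 0.642
VSWR = (1 + |Γ_s|)/(1 − |Γ_s|)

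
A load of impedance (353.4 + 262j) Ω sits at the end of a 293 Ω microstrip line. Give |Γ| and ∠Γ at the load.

Γ = (Z_L − Z_0)/(Z_L + Z_0) = (60.4 + j262)/(646.4 + j262)
|Γ| = 269/697 = 0.385

Γ ≈ 0.385 ∠ 55°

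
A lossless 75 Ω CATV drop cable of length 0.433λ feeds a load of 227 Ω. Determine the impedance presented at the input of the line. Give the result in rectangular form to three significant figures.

Z_in ≈ 96.1 + j96.6 Ω

βl = 2π × 0.433 = 156°
tan(βl) = tan(156°) = -0.448
Z_in = Z_0·(Z_L + jZ_0·tanβl)/(Z_0 + jZ_L·tanβl)
     = 75·(227 − j33.6)/(75 − j102)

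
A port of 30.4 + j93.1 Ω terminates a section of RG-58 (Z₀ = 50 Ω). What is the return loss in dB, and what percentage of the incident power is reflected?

Γ = (-19.6 + j93.1)/(80.4 + j93.1), |Γ| = 0.773
RL = −20·log₁₀(0.773) = 2.23 dB
P_refl/P_inc = |Γ|² = 0.598

RL ≈ 2.23 dB; 59.8% of incident power reflected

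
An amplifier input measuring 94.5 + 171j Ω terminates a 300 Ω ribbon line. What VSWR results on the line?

Γ = (Z_L − Z_0)/(Z_L + Z_0) = (-205.5 + j171)/(394.5 + j171)
|Γ| = 267/430 = 0.622
VSWR = (1 + |Γ|)/(1 − |Γ|) = 1.62/0.378

VSWR ≈ 4.29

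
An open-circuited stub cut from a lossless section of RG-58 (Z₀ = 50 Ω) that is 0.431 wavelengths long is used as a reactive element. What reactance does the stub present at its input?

βl = 2π × 0.431 = 155°
tan(βl) = -0.463
For an open-circuited stub, Z_in = −jZ_0·cot(βl) = −jZ_0/tan(βl)

X_in ≈ 108 Ω (inductive)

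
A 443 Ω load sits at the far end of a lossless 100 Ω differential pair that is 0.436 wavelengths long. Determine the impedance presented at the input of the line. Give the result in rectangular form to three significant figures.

βl = 2π × 0.436 = 157°
tan(βl) = tan(157°) = -0.425
Z_in = Z_0·(Z_L + jZ_0·tanβl)/(Z_0 + jZ_L·tanβl)
     = 100·(443 − j42.5)/(100 − j188)

Z_in ≈ 115 + j174 Ω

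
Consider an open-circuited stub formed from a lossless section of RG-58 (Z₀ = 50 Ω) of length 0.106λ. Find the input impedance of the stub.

Z_in ≈ −j63.6 Ω

βl = 2π × 0.106 = 38.2°
tan(βl) = 0.786
For an open-circuited stub, Z_in = −jZ_0·cot(βl) = −jZ_0/tan(βl)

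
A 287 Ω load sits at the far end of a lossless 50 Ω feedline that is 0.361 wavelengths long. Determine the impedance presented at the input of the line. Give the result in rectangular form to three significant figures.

Z_in ≈ 14.5 + j39.8 Ω

βl = 2π × 0.361 = 130°
tan(βl) = tan(130°) = -1.19
Z_in = Z_0·(Z_L + jZ_0·tanβl)/(Z_0 + jZ_L·tanβl)
     = 50·(287 − j59.7)/(50 − j343)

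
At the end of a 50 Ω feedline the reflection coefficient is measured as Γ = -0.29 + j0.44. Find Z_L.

Z_L ≈ 19.4 + j23.7 Ω

Z_L = Z_0·(1 + Γ)/(1 − Γ) = 50·(0.71 + j0.44)/(1.29 − j0.44)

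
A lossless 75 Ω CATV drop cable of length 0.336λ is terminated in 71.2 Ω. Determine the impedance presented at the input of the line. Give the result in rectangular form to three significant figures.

βl = 2π × 0.336 = 121°
tan(βl) = tan(121°) = -1.67
Z_in = Z_0·(Z_L + jZ_0·tanβl)/(Z_0 + jZ_L·tanβl)
     = 75·(71.2 − j125)/(75 − j119)

Z_in ≈ 76.8 − j3.52 Ω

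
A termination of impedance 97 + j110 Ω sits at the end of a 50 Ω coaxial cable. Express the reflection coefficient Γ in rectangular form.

Γ ≈ 0.564 + j0.326

Γ = (Z_L − Z_0)/(Z_L + Z_0) = (47 + j110)/(147 + j110)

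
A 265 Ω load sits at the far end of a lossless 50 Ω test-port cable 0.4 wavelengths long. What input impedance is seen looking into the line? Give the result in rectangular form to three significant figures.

Z_in ≈ 25.6 + j62.2 Ω

βl = 2π × 0.4 = 144°
tan(βl) = tan(144°) = -0.727
Z_in = Z_0·(Z_L + jZ_0·tanβl)/(Z_0 + jZ_L·tanβl)
     = 50·(265 − j36.3)/(50 − j193)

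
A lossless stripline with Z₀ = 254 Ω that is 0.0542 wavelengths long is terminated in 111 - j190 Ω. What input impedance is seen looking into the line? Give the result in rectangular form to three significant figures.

Z_in ≈ 76.9 − j88.5 Ω

βl = 2π × 0.0542 = 19.5°
tan(βl) = tan(19.5°) = 0.354
Z_in = Z_0·(Z_L + jZ_0·tanβl)/(Z_0 + jZ_L·tanβl)
     = 254·(111 − j100)/(321 + j39.3)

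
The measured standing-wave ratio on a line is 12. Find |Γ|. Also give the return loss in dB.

|Γ| = (S − 1)/(S + 1) = (12 − 1)/(12 + 1) = 11/13
RL = −20·log₁₀|Γ| = −20·log₁₀(0.846)

|Γ| ≈ 0.846; return loss ≈ 1.45 dB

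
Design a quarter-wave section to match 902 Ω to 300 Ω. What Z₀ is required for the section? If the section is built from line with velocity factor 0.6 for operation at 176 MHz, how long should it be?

Z_qwt ≈ 520 Ω; length ≈ 25.6 cm

Z_qwt = √(Z_0·R_L) = √(300 × 902) = √270600
λ = 0.6·c/f = 1.02 m, so l = λ/4 = 0.256 m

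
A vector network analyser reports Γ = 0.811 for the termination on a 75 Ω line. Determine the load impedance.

Z_L = Z_0·(1 + Γ)/(1 − Γ) = 75·(1.81)/(0.189)

Z_L ≈ 719 Ω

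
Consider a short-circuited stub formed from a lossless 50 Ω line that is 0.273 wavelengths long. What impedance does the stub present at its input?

βl = 2π × 0.273 = 98.3°
tan(βl) = -6.87
For a short-circuited stub, Z_in = jZ_0·tan(βl)

Z_in ≈ −j344 Ω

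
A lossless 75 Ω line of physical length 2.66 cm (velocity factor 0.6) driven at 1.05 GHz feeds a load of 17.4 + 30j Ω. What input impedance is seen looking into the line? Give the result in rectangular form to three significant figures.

λ = v/f = 0.6·c / 1.05 GHz = 0.171 m
βl = 2π·l/λ = 2π × 0.155 = 55.9°
tan(βl) = tan(55.9°) = 1.47
Z_in = Z_0·(Z_L + jZ_0·tanβl)/(Z_0 + jZ_L·tanβl)
     = 75·(17.4 + j141)/(30.8 + j25.7)

Z_in ≈ 194 + j181 Ω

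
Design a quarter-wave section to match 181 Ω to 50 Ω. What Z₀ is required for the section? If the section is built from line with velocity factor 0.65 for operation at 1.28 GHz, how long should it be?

Z_qwt ≈ 95.1 Ω; length ≈ 3.81 cm

Z_qwt = √(Z_0·R_L) = √(50 × 181) = √9050
λ = 0.65·c/f = 0.152 m, so l = λ/4 = 0.0381 m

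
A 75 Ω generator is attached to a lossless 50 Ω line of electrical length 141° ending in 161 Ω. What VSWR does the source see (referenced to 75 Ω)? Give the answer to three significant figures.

VSWR ≈ 3.27

tan(βl) = -0.81
Z_in = Z_0·(Z_L + jZ_0·tanβl)/(Z_0 + jZ_L·tanβl) = 34.2 + j48.6 Ω
Γ_s = (Z_in − Z_s)/(Z_in + Z_s) = (-40.8 + j48.6)/(109 + j48.6), |Γ_s| = 0.531
VSWR = (1 + |Γ_s|)/(1 − |Γ_s|)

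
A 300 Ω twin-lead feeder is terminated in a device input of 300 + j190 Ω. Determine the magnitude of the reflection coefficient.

Γ = (Z_L − Z_0)/(Z_L + Z_0) = (0 + j190)/(600 + j190)
|Γ| = 190/629

|Γ| ≈ 0.302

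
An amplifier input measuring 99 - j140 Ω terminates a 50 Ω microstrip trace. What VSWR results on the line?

VSWR ≈ 6.29

Γ = (Z_L − Z_0)/(Z_L + Z_0) = (49 − j140)/(149 − j140)
|Γ| = 148/204 = 0.725
VSWR = (1 + |Γ|)/(1 − |Γ|) = 1.73/0.275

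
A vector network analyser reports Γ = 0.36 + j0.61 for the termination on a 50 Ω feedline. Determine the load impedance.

Z_L = Z_0·(1 + Γ)/(1 − Γ) = 50·(1.36 + j0.61)/(0.64 − j0.61)

Z_L ≈ 31.9 + j78 Ω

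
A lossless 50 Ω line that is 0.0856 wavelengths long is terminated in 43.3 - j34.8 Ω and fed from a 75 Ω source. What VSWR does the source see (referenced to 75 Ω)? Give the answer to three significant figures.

βl = 2π × 0.0856 = 30.8°
tan(βl) = 0.596
Z_in = Z_0·(Z_L + jZ_0·tanβl)/(Z_0 + jZ_L·tanβl) = 25.9 − j13 Ω
Γ_s = (Z_in − Z_s)/(Z_in + Z_s) = (-49.1 − j13)/(101 − j13), |Γ_s| = 0.5
VSWR = (1 + |Γ_s|)/(1 − |Γ_s|)

VSWR ≈ 3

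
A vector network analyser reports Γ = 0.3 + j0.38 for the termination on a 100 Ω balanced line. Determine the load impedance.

Z_L ≈ 121 + j120 Ω

Z_L = Z_0·(1 + Γ)/(1 − Γ) = 100·(1.3 + j0.38)/(0.7 − j0.38)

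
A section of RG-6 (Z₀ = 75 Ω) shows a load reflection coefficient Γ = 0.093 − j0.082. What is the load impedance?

Z_L = Z_0·(1 + Γ)/(1 − Γ) = 75·(1.09 − j0.082)/(0.907 + j0.082)

Z_L ≈ 89 − j14.8 Ω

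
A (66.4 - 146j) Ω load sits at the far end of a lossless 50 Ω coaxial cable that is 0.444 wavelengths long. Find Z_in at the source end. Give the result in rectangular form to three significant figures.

βl = 2π × 0.444 = 160°
tan(βl) = tan(160°) = -0.367
Z_in = Z_0·(Z_L + jZ_0·tanβl)/(Z_0 + jZ_L·tanβl)
     = 50·(66.4 − j164)/(-3.6 − j24.4)

Z_in ≈ 310 + j182 Ω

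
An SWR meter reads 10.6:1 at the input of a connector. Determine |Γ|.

|Γ| ≈ 0.828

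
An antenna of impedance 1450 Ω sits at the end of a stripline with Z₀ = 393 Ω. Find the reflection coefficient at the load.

Γ = 0.574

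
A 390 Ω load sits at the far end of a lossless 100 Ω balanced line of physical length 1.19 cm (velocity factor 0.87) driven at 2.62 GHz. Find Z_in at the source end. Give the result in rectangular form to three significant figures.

λ = v/f = 0.87·c / 2.62 GHz = 0.0996 m
βl = 2π·l/λ = 2π × 0.119 = 43°
tan(βl) = tan(43°) = 0.933
Z_in = Z_0·(Z_L + jZ_0·tanβl)/(Z_0 + jZ_L·tanβl)
     = 100·(390 + j93.3)/(100 + j364)

Z_in ≈ 51.2 − j93.1 Ω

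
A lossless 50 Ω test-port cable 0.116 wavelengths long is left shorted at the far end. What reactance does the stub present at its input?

βl = 2π × 0.116 = 41.8°
tan(βl) = 0.893
For a shorted stub, Z_in = jZ_0·tan(βl)

X_in ≈ 44.6 Ω (inductive)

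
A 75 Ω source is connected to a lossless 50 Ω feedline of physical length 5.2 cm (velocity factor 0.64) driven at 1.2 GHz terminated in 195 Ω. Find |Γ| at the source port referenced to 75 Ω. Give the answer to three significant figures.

|Γ| ≈ 0.678

λ = v/f = 0.64·c / 1.2 GHz = 0.16 m
βl = 2π·l/λ = 2π × 0.325 = 117°
tan(βl) = -1.96
Z_in = Z_0·(Z_L + jZ_0·tanβl)/(Z_0 + jZ_L·tanβl) = 15.9 + j23.4 Ω
Γ_s = (Z_in − Z_s)/(Z_in + Z_s) = (-59.1 + j23.4)/(90.9 + j23.4), |Γ_s| = 0.678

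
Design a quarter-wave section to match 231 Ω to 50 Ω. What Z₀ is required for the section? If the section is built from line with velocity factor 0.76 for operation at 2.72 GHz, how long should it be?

Z_qwt ≈ 107 Ω; length ≈ 2.1 cm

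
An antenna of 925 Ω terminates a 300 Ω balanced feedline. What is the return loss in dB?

RL ≈ 5.85 dB

Γ = (925 − 300)/(925 + 300) = 0.51
RL = −20·log₁₀|Γ| = −20·log₁₀(0.51)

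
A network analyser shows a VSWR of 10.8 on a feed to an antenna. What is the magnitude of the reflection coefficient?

|Γ| = (S − 1)/(S + 1) = (10.8 − 1)/(10.8 + 1) = 9.8/11.8

|Γ| ≈ 0.831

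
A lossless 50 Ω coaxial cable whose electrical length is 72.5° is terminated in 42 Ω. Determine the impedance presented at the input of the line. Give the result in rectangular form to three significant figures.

Z_in ≈ 57.4 + j5.77 Ω

tan(βl) = tan(72.5°) = 3.17
Z_in = Z_0·(Z_L + jZ_0·tanβl)/(Z_0 + jZ_L·tanβl)
     = 50·(42 + j159)/(50 + j133)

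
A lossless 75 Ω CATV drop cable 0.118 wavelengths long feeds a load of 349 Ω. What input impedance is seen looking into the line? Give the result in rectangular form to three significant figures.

βl = 2π × 0.118 = 42.5°
tan(βl) = tan(42.5°) = 0.916
Z_in = Z_0·(Z_L + jZ_0·tanβl)/(Z_0 + jZ_L·tanβl)
     = 75·(349 + j68.7)/(75 + j320)

Z_in ≈ 33.5 − j74 Ω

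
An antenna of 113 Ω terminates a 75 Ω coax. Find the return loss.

Γ = (113 − 75)/(113 + 75) = 0.202
RL = −20·log₁₀|Γ| = −20·log₁₀(0.202)

RL ≈ 13.9 dB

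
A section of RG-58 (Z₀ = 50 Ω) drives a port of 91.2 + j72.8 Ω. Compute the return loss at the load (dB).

RL ≈ 5.57 dB

Γ = (41.2 + j72.8)/(141.2 + j72.8), |Γ| = 0.527
RL = −20·log₁₀|Γ| = −20·log₁₀(0.527)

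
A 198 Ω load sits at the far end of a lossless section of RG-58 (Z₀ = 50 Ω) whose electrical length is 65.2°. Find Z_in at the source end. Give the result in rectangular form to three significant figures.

tan(βl) = tan(65.2°) = 2.16
Z_in = Z_0·(Z_L + jZ_0·tanβl)/(Z_0 + jZ_L·tanβl)
     = 50·(198 + j108)/(50 + j429)

Z_in ≈ 15.1 − j21.3 Ω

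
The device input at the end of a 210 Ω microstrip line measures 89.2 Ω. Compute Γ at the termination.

Γ = (Z_L − Z_0)/(Z_L + Z_0) = (89.2 − 210)/(89.2 + 210) = -120.8/299.2

Γ = -0.404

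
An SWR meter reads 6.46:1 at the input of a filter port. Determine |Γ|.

|Γ| ≈ 0.732

|Γ| = (S − 1)/(S + 1) = (6.46 − 1)/(6.46 + 1) = 5.46/7.46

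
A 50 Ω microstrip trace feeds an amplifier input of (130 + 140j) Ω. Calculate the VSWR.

Γ = (Z_L − Z_0)/(Z_L + Z_0) = (80 + j140)/(180 + j140)
|Γ| = 161/228 = 0.707
VSWR = (1 + |Γ|)/(1 − |Γ|) = 1.71/0.293

VSWR ≈ 5.83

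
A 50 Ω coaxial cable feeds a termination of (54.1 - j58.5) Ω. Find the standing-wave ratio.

VSWR ≈ 2.93

Γ = (Z_L − Z_0)/(Z_L + Z_0) = (4.1 − j58.5)/(104.1 − j58.5)
|Γ| = 58.6/119 = 0.491
VSWR = (1 + |Γ|)/(1 − |Γ|) = 1.49/0.509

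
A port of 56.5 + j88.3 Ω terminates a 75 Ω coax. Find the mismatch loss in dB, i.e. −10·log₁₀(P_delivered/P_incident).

mismatch loss ≈ 1.7 dB

Γ = (-18.5 + j88.3)/(131.5 + j88.3), |Γ| = 0.57
|Γ|² = 0.324, so P_del/P_inc = 1 − |Γ|² = 0.676
ML = −10·log₁₀(1 − |Γ|²)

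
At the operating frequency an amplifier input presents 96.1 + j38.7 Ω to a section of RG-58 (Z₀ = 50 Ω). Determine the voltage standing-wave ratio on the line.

Γ = (Z_L − Z_0)/(Z_L + Z_0) = (46.1 + j38.7)/(146.1 + j38.7)
|Γ| = 60.2/151 = 0.398
VSWR = (1 + |Γ|)/(1 − |Γ|) = 1.4/0.602

VSWR ≈ 2.32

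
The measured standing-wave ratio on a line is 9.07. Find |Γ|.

|Γ| = (S − 1)/(S + 1) = (9.07 − 1)/(9.07 + 1) = 8.07/10.1

|Γ| ≈ 0.801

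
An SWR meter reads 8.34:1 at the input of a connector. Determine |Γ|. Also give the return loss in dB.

|Γ| ≈ 0.786; return loss ≈ 2.09 dB

|Γ| = (S − 1)/(S + 1) = (8.34 − 1)/(8.34 + 1) = 7.34/9.34
RL = −20·log₁₀|Γ| = −20·log₁₀(0.786)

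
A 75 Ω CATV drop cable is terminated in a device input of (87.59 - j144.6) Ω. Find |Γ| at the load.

Γ = (Z_L − Z_0)/(Z_L + Z_0) = (12.59 − j144.6)/(162.6 − j144.6)
|Γ| = 145/218

|Γ| ≈ 0.667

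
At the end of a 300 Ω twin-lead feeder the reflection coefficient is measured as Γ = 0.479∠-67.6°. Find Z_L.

Z_L = Z_0·(1 + Γ)/(1 − Γ) = 300·(1.18 − j0.443)/(0.817 + j0.443)

Z_L ≈ 267 − j307 Ω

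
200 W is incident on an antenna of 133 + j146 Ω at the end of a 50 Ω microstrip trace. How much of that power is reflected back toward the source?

|Γ| = |(83 + j146)/(183 + j146)| = 0.717
|Γ|² = 0.515
P_refl = |Γ|²·P_inc = 103 W, P_del = (1 − |Γ|²)·P_inc = 97.1 W

P_reflected ≈ 103 W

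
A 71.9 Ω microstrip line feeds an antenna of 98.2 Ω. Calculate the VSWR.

VSWR ≈ 1.37

For a purely resistive load, VSWR = R_L/Z_0 or Z_0/R_L (whichever > 1) = 98.2/71.9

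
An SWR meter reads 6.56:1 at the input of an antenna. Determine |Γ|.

|Γ| = (S − 1)/(S + 1) = (6.56 − 1)/(6.56 + 1) = 5.56/7.56

|Γ| ≈ 0.735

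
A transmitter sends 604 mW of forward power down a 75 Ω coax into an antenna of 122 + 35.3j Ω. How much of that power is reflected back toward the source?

P_reflected ≈ 52.1 mW

|Γ| = |(47 + j35.3)/(197 + j35.3)| = 0.294
|Γ|² = 0.0863
P_refl = |Γ|²·P_inc = 52.1 mW, P_del = (1 − |Γ|²)·P_inc = 552 mW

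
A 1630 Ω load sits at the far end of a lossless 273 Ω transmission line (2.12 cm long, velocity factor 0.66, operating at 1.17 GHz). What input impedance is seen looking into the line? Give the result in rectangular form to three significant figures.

λ = v/f = 0.66·c / 1.17 GHz = 0.169 m
βl = 2π·l/λ = 2π × 0.125 = 45.1°
tan(βl) = tan(45.1°) = 1
Z_in = Z_0·(Z_L + jZ_0·tanβl)/(Z_0 + jZ_L·tanβl)
     = 273·(1630 + j274)/(273 + j1640)

Z_in ≈ 88.7 − j257 Ω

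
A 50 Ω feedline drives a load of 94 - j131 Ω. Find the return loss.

RL ≈ 2.98 dB

Γ = (44 − j131)/(144 − j131), |Γ| = 0.71
RL = −20·log₁₀|Γ| = −20·log₁₀(0.71)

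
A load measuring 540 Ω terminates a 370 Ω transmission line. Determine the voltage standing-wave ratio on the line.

Γ = (540 − 370)/(540 + 370) = 0.187
VSWR = (1 + 0.187)/(1 − 0.187)

VSWR ≈ 1.46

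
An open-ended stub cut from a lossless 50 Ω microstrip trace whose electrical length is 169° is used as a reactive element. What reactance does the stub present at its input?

X_in ≈ 257 Ω (inductive)

tan(βl) = -0.194
For an open-ended stub, Z_in = −jZ_0·cot(βl) = −jZ_0/tan(βl)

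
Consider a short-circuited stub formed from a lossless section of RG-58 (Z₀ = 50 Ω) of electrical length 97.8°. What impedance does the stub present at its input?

tan(βl) = -7.3
For a short-circuited stub, Z_in = jZ_0·tan(βl)

Z_in ≈ −j365 Ω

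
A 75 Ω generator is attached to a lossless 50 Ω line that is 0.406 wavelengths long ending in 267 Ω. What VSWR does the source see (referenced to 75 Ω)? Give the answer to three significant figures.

βl = 2π × 0.406 = 146°
tan(βl) = -0.67
Z_in = Z_0·(Z_L + jZ_0·tanβl)/(Z_0 + jZ_L·tanβl) = 28 + j66.8 Ω
Γ_s = (Z_in − Z_s)/(Z_in + Z_s) = (-47 + j66.8)/(103 + j66.8), |Γ_s| = 0.665
VSWR = (1 + |Γ_s|)/(1 − |Γ_s|)

VSWR ≈ 4.97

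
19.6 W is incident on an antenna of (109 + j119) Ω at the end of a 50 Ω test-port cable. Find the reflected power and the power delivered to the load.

P_reflected ≈ 8.77 W; P_delivered ≈ 10.8 W

|Γ| = |(59 + j119)/(159 + j119)| = 0.669
|Γ|² = 0.447
P_refl = |Γ|²·P_inc = 8.77 W, P_del = (1 − |Γ|²)·P_inc = 10.8 W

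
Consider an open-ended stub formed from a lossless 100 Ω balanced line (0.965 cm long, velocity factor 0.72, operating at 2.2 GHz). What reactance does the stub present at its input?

X_in ≈ -141 Ω (capacitive)

λ = v/f = 0.72·c / 2.2 GHz = 0.0982 m
βl = 2π·l/λ = 2π × 0.0983 = 35.4°
tan(βl) = 0.71
For an open-ended stub, Z_in = −jZ_0·cot(βl) = −jZ_0/tan(βl)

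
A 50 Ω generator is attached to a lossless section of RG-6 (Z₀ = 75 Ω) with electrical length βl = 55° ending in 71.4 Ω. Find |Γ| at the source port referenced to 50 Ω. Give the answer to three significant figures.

|Γ| ≈ 0.209

tan(βl) = 1.43
Z_in = Z_0·(Z_L + jZ_0·tanβl)/(Z_0 + jZ_L·tanβl) = 76.2 + j3.52 Ω
Γ_s = (Z_in − Z_s)/(Z_in + Z_s) = (26.2 + j3.52)/(126 + j3.52), |Γ_s| = 0.209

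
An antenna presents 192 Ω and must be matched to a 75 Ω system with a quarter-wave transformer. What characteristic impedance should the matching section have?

Z_qwt = √(Z_0·R_L) = √(75 × 192) = √14400

Z_qwt ≈ 120 Ω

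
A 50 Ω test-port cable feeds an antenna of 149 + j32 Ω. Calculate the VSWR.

Γ = (Z_L − Z_0)/(Z_L + Z_0) = (99 + j32)/(199 + j32)
|Γ| = 104/202 = 0.516
VSWR = (1 + |Γ|)/(1 − |Γ|) = 1.52/0.484

VSWR ≈ 3.13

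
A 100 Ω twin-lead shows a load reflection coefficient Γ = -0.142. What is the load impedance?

Z_L ≈ 75.1 Ω

Z_L = Z_0·(1 + Γ)/(1 − Γ) = 100·(0.858)/(1.14)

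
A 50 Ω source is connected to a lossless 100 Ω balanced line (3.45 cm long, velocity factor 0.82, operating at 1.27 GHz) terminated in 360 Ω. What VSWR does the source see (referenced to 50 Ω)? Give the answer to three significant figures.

VSWR ≈ 2.97

λ = v/f = 0.82·c / 1.27 GHz = 0.194 m
βl = 2π·l/λ = 2π × 0.178 = 64.1°
tan(βl) = 2.06
Z_in = Z_0·(Z_L + jZ_0·tanβl)/(Z_0 + jZ_L·tanβl) = 33.7 − j44 Ω
Γ_s = (Z_in − Z_s)/(Z_in + Z_s) = (-16.3 − j44)/(83.7 − j44), |Γ_s| = 0.496
VSWR = (1 + |Γ_s|)/(1 − |Γ_s|)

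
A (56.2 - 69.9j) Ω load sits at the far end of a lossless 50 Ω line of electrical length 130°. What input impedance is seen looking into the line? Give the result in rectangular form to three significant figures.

tan(βl) = tan(130°) = -1.19
Z_in = Z_0·(Z_L + jZ_0·tanβl)/(Z_0 + jZ_L·tanβl)
     = 50·(56.2 − j129)/(-33.3 − j67)

Z_in ≈ 60.8 + j72.2 Ω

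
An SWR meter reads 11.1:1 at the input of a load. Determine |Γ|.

|Γ| ≈ 0.835

|Γ| = (S − 1)/(S + 1) = (11.1 − 1)/(11.1 + 1) = 10.1/12.1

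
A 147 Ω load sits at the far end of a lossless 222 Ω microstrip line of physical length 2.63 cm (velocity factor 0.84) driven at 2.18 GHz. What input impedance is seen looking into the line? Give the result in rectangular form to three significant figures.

Z_in ≈ 327 + j38.7 Ω

λ = v/f = 0.84·c / 2.18 GHz = 0.116 m
βl = 2π·l/λ = 2π × 0.228 = 81.9°
tan(βl) = tan(81.9°) = 7.03
Z_in = Z_0·(Z_L + jZ_0·tanβl)/(Z_0 + jZ_L·tanβl)
     = 222·(147 + j1560)/(222 + j1030)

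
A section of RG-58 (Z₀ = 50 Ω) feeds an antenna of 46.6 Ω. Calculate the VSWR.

Γ = (46.6 − 50)/(46.6 + 50) = -0.0352
VSWR = (1 + 0.0352)/(1 − 0.0352)

VSWR ≈ 1.07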